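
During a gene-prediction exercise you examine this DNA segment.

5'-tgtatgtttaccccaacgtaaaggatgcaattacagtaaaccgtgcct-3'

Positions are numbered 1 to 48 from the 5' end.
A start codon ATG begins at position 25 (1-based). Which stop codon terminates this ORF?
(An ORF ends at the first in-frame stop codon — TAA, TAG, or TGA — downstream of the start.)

Codons from position 25: ATG (25–27), CAA (28–30), TTA (31–33), CAG (34–36), TAA (37–39).
The first in-frame stop codon is TAA.

TAA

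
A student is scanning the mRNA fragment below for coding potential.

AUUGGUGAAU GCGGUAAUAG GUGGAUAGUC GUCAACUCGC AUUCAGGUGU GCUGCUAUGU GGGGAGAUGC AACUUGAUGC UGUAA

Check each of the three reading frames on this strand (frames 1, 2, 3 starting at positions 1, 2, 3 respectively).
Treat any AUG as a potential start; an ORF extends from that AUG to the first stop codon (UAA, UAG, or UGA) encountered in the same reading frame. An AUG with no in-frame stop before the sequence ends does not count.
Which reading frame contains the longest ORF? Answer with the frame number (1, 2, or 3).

3

Frame 1: AUU GGU GAA UGC GGU AAU AGG UGG AUA GUC GUC AAC UCG CAU UCA GGU GUG CUG CUA UGU GGG GAG AUG CAA CUU GAU GCU GUA — no AUG→stop ORF.
Frame 2: UUG GUG AAU GCG GUA AUA GGU GGA UAG UCG UCA ACU CGC AUU CAG GUG UGC UGC UAU GUG GGG AGA UGC AAC UUG AUG CUG UAA — AUG at 77, stop UAA at 83 → 9 nt.
Frame 3: UGG UGA AUG CGG UAA UAG GUG GAU AGU CGU CAA CUC GCA UUC AGG UGU GCU GCU AUG UGG GGA GAU GCA ACU UGA UGC UGU — AUG at 9, stop UAA at 15 → 9 nt; AUG at 57, stop UGA at 75 → 21 nt.
Longest ORF is 21 nt in frame 3 (positions 57–77).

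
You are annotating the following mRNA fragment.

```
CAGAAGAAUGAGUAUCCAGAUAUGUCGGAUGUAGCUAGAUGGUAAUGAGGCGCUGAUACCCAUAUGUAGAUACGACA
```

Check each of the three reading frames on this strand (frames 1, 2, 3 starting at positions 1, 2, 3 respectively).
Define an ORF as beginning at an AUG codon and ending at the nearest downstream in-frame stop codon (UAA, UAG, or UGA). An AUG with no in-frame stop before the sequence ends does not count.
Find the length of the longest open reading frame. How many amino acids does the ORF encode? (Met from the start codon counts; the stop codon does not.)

Frame 1: CAG AAG AAU GAG UAU CCA GAU AUG UCG GAU GUA GCU AGA UGG UAA UGA GGC GCU GAU ACC CAU AUG UAG AUA CGA — AUG at 22, stop UAA at 43 → 24 nt; AUG at 64, stop UAG at 67 → 6 nt.
Frame 2: AGA AGA AUG AGU AUC CAG AUA UGU CGG AUG UAG CUA GAU GGU AAU GAG GCG CUG AUA CCC AUA UGU AGA UAC GAC — AUG at 8, stop UAG at 32 → 27 nt; AUG at 29, stop UAG at 32 → 6 nt.
Frame 3: GAA GAA UGA GUA UCC AGA UAU GUC GGA UGU AGC UAG AUG GUA AUG AGG CGC UGA UAC CCA UAU GUA GAU ACG ACA — AUG at 39, stop UGA at 54 → 18 nt; AUG at 45, stop UGA at 54 → 12 nt.
Longest: frame 2, positions 8–34, 27 nt = 9 codons = 8 aa. → 8 amino acids.

8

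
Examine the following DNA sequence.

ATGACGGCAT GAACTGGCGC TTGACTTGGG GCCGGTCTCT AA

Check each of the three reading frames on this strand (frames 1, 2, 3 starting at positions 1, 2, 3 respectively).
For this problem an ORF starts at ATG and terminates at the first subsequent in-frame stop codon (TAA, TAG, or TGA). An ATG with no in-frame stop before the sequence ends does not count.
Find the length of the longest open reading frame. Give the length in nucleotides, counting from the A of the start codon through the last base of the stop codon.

Frame 1: ATG ACG GCA TGA ACT GGC GCT TGA CTT GGG GCC GGT CTC TAA — ATG at 1, stop TGA at 10 → 12 nt.
Frame 2: TGA CGG CAT GAA CTG GCG CTT GAC TTG GGG CCG GTC TCT — no ATG→stop ORF.
Frame 3: GAC GGC ATG AAC TGG CGC TTG ACT TGG GGC CGG TCT CTA — no ATG→stop ORF.
Longest: frame 1, positions 1–12, 12 nt = 4 codons = 3 aa. → 12 nucleotides.

12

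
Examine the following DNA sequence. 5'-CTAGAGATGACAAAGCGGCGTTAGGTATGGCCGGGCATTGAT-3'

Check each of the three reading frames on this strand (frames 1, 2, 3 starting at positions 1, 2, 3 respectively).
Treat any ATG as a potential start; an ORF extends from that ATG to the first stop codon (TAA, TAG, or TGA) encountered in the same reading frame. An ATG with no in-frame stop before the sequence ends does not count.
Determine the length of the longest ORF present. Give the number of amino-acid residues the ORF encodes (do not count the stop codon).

5

Frame 1: CTA GAG ATG ACA AAG CGG CGT TAG GTA TGG CCG GGC ATT GAT — ATG at 7, stop TAG at 22 → 18 nt.
Frame 2: TAG AGA TGA CAA AGC GGC GTT AGG TAT GGC CGG GCA TTG — no ATG→stop ORF.
Frame 3: AGA GAT GAC AAA GCG GCG TTA GGT ATG GCC GGG CAT TGA — ATG at 27, stop TGA at 39 → 15 nt.
Longest: frame 1, positions 7–24, 18 nt = 6 codons = 5 aa. → 5 amino acids.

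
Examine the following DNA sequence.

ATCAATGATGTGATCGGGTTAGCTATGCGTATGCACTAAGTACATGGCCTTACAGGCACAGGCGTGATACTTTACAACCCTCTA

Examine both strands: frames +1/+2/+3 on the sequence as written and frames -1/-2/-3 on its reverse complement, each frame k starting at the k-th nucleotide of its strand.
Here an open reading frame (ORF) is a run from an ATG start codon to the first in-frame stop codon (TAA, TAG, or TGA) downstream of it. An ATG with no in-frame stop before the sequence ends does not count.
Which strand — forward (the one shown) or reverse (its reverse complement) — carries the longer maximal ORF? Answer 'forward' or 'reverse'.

reverse

Reverse complement (5'→3'): TAGAGGGTTGTAAAGTATCACGCCTGTGCCTGTAAGGCCATGTACTTAGTGCATACGCATAGCTAACCCGATCACATCATTGAT
Frame +1: ATC AAT GAT GTG ATC GGG TTA GCT ATG CGT ATG CAC TAA GTA CAT GGC CTT ACA GGC ACA GGC GTG ATA CTT TAC AAC CCT CTA — ATG at 25, stop TAA at 37 → 15 nt; ATG at 31, stop TAA at 37 → 9 nt.
Frame +2: TCA ATG ATG TGA TCG GGT TAG CTA TGC GTA TGC ACT AAG TAC ATG GCC TTA CAG GCA CAG GCG TGA TAC TTT ACA ACC CTC — ATG at 5, stop TGA at 11 → 9 nt; ATG at 8, stop TGA at 11 → 6 nt; ATG at 44, stop TGA at 65 → 24 nt.
Frame +3: CAA TGA TGT GAT CGG GTT AGC TAT GCG TAT GCA CTA AGT ACA TGG CCT TAC AGG CAC AGG CGT GAT ACT TTA CAA CCC TCT — no ATG→stop ORF.
Frame -1: TAG AGG GTT GTA AAG TAT CAC GCC TGT GCC TGT AAG GCC ATG TAC TTA GTG CAT ACG CAT AGC TAA CCC GAT CAC ATC ATT GAT — ATG at 40, stop TAA at 64 → 27 nt.
Frame -2: AGA GGG TTG TAA AGT ATC ACG CCT GTG CCT GTA AGG CCA TGT ACT TAG TGC ATA CGC ATA GCT AAC CCG ATC ACA TCA TTG — no ATG→stop ORF.
Frame -3: GAG GGT TGT AAA GTA TCA CGC CTG TGC CTG TAA GGC CAT GTA CTT AGT GCA TAC GCA TAG CTA ACC CGA TCA CAT CAT TGA — no ATG→stop ORF.
Forward-strand max 24 nt; reverse-strand max 27 nt. The reverse strand has the longer ORF.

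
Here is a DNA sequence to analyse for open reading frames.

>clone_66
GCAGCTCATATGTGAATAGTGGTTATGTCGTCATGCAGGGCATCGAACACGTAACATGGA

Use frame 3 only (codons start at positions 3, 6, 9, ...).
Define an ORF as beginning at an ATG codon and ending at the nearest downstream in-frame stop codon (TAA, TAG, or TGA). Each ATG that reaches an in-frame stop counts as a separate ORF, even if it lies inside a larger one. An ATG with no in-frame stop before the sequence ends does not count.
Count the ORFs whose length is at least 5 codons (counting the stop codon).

Frame 3: AGC TCA TAT GTG AAT AGT GGT TAT GTC GTC ATG CAG GGC ATC GAA CAC GTA ACA TGG — no ATG→stop ORF.
No ORF reaches 5 codons. Count = 0.

0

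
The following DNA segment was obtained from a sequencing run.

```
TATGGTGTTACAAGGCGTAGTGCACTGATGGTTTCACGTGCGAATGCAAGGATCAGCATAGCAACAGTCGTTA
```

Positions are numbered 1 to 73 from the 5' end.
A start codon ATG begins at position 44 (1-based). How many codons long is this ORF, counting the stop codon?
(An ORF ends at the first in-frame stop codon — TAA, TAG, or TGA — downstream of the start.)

6

Codons from position 44: ATG (44–46), CAA (47–49), GGA (50–52), TCA (53–55), GCA (56–58), TAG (59–61).
TAG is the first in-frame stop; that's 6 codons including the stop.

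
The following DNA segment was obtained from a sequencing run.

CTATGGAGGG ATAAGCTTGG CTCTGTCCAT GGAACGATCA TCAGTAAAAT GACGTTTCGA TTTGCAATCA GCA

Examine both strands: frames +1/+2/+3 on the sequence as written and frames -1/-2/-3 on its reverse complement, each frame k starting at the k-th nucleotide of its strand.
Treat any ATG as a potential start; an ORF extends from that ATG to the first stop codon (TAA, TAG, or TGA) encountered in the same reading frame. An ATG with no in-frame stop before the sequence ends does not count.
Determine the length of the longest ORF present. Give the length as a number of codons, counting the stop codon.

Reverse complement (5'→3'): TGCTGATTGCAAATCGAAACGTCATTTTACTGATGATCGTTCCATGGACAGAGCCAAGCTTATCCCTCCATAG
Frame +1: CTA TGG AGG GAT AAG CTT GGC TCT GTC CAT GGA ACG ATC ATC AGT AAA ATG ACG TTT CGA TTT GCA ATC AGC — no ATG→stop ORF.
Frame +2: TAT GGA GGG ATA AGC TTG GCT CTG TCC ATG GAA CGA TCA TCA GTA AAA TGA CGT TTC GAT TTG CAA TCA GCA — ATG at 29, stop TGA at 50 → 24 nt.
Frame +3: ATG GAG GGA TAA GCT TGG CTC TGT CCA TGG AAC GAT CAT CAG TAA AAT GAC GTT TCG ATT TGC AAT CAG — ATG at 3, stop TAA at 12 → 12 nt.
Frame -1: TGC TGA TTG CAA ATC GAA ACG TCA TTT TAC TGA TGA TCG TTC CAT GGA CAG AGC CAA GCT TAT CCC TCC ATA — no ATG→stop ORF.
Frame -2: GCT GAT TGC AAA TCG AAA CGT CAT TTT ACT GAT GAT CGT TCC ATG GAC AGA GCC AAG CTT ATC CCT CCA TAG — ATG at 44, stop TAG at 71 → 30 nt.
Frame -3: CTG ATT GCA AAT CGA AAC GTC ATT TTA CTG ATG ATC GTT CCA TGG ACA GAG CCA AGC TTA TCC CTC CAT — no ATG→stop ORF.
Longest: frame -2, positions 44–73, 30 nt = 10 codons = 9 aa. → 10 codons.

10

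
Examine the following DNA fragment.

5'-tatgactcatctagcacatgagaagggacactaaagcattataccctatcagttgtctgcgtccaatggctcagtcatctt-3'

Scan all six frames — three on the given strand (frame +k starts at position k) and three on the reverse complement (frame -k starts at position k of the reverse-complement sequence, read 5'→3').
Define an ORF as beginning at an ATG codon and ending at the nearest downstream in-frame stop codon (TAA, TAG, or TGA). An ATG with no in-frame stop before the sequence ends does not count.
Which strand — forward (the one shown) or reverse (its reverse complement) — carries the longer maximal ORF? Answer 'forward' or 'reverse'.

forward

Reverse complement (5'→3'): AAGATGACTGAGCCATTGGACGCAGACAACTGATAGGGTATAATGCTTTAGTGTCCCTTCTCATGTGCTAGATGAGTCATA
Frame +1: TAT GAC TCA TCT AGC ACA TGA GAA GGG ACA CTA AAG CAT TAT ACC CTA TCA GTT GTC TGC GTC CAA TGG CTC AGT CAT CTT — no ATG→stop ORF.
Frame +2: ATG ACT CAT CTA GCA CAT GAG AAG GGA CAC TAA AGC ATT ATA CCC TAT CAG TTG TCT GCG TCC AAT GGC TCA GTC ATC — ATG at 2, stop TAA at 32 → 33 nt.
Frame +3: TGA CTC ATC TAG CAC ATG AGA AGG GAC ACT AAA GCA TTA TAC CCT ATC AGT TGT CTG CGT CCA ATG GCT CAG TCA TCT — no ATG→stop ORF.
Frame -1: AAG ATG ACT GAG CCA TTG GAC GCA GAC AAC TGA TAG GGT ATA ATG CTT TAG TGT CCC TTC TCA TGT GCT AGA TGA GTC ATA — ATG at 4, stop TGA at 31 → 30 nt; ATG at 43, stop TAG at 49 → 9 nt.
Frame -2: AGA TGA CTG AGC CAT TGG ACG CAG ACA ACT GAT AGG GTA TAA TGC TTT AGT GTC CCT TCT CAT GTG CTA GAT GAG TCA — no ATG→stop ORF.
Frame -3: GAT GAC TGA GCC ATT GGA CGC AGA CAA CTG ATA GGG TAT AAT GCT TTA GTG TCC CTT CTC ATG TGC TAG ATG AGT CAT — ATG at 63, stop TAG at 69 → 9 nt.
Forward-strand max 33 nt; reverse-strand max 30 nt. The forward strand has the longer ORF.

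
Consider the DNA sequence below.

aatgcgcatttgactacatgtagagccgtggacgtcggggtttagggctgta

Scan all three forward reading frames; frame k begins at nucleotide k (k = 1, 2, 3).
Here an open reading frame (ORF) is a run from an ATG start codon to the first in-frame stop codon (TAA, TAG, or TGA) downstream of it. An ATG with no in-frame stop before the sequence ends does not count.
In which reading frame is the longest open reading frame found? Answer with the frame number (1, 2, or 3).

2

Frame 1: AAT GCG CAT TTG ACT ACA TGT AGA GCC GTG GAC GTC GGG GTT TAG GGC TGT — no ATG→stop ORF.
Frame 2: ATG CGC ATT TGA CTA CAT GTA GAG CCG TGG ACG TCG GGG TTT AGG GCT GTA — ATG at 2, stop TGA at 11 → 12 nt.
Frame 3: TGC GCA TTT GAC TAC ATG TAG AGC CGT GGA CGT CGG GGT TTA GGG CTG — ATG at 18, stop TAG at 21 → 6 nt.
Longest ORF is 12 nt in frame 2 (positions 2–13).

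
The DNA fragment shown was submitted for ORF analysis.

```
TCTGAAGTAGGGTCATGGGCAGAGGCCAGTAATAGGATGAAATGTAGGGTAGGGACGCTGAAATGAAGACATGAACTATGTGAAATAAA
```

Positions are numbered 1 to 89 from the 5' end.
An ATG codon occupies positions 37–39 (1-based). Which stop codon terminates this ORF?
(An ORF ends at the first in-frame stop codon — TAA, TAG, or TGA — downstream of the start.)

Codons from position 37: ATG (37–39), AAA (40–42), TGT (43–45), AGG (46–48), GTA (49–51), GGG (52–54), ACG (55–57), CTG (58–60), AAA (61–63), TGA (64–66).
The first in-frame stop codon is TGA.

TGA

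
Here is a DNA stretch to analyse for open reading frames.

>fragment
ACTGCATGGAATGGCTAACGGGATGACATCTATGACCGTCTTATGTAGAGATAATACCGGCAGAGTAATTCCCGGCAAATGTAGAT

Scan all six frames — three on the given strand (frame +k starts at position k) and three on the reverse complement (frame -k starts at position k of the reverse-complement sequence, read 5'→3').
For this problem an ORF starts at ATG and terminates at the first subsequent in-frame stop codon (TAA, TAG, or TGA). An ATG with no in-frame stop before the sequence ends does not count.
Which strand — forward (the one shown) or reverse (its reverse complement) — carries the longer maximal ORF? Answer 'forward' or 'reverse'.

Reverse complement (5'→3'): ATCTACATTTGCCGGGAATTACTCTGCCGGTATTATCTCTACATAAGACGGTCATAGATGTCATCCCGTTAGCCATTCCATGCAGT
Frame +1: ACT GCA TGG AAT GGC TAA CGG GAT GAC ATC TAT GAC CGT CTT ATG TAG AGA TAA TAC CGG CAG AGT AAT TCC CGG CAA ATG TAG — ATG at 43, stop TAG at 46 → 6 nt; ATG at 79, stop TAG at 82 → 6 nt.
Frame +2: CTG CAT GGA ATG GCT AAC GGG ATG ACA TCT ATG ACC GTC TTA TGT AGA GAT AAT ACC GGC AGA GTA ATT CCC GGC AAA TGT AGA — no ATG→stop ORF.
Frame +3: TGC ATG GAA TGG CTA ACG GGA TGA CAT CTA TGA CCG TCT TAT GTA GAG ATA ATA CCG GCA GAG TAA TTC CCG GCA AAT GTA GAT — ATG at 6, stop TGA at 24 → 21 nt.
Frame -1: ATC TAC ATT TGC CGG GAA TTA CTC TGC CGG TAT TAT CTC TAC ATA AGA CGG TCA TAG ATG TCA TCC CGT TAG CCA TTC CAT GCA — ATG at 58, stop TAG at 70 → 15 nt.
Frame -2: TCT ACA TTT GCC GGG AAT TAC TCT GCC GGT ATT ATC TCT ACA TAA GAC GGT CAT AGA TGT CAT CCC GTT AGC CAT TCC ATG CAG — no ATG→stop ORF.
Frame -3: CTA CAT TTG CCG GGA ATT ACT CTG CCG GTA TTA TCT CTA CAT AAG ACG GTC ATA GAT GTC ATC CCG TTA GCC ATT CCA TGC AGT — no ATG→stop ORF.
Forward-strand max 21 nt; reverse-strand max 15 nt. The forward strand has the longer ORF.

forward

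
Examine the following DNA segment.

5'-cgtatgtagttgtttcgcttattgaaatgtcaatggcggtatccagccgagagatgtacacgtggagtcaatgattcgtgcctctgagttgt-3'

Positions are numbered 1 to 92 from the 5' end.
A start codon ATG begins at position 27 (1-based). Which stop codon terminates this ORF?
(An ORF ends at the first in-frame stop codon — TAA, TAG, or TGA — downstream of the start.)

TGA

Codons from position 27: ATG (27–29), TCA (30–32), ATG (33–35), GCG (36–38), GTA (39–41), TCC (42–44), AGC (45–47), CGA (48–50), GAG (51–53), ATG (54–56), TAC (57–59), ACG (60–62), TGG (63–65), AGT (66–68), CAA (69–71), TGA (72–74).
The first in-frame stop codon is TGA.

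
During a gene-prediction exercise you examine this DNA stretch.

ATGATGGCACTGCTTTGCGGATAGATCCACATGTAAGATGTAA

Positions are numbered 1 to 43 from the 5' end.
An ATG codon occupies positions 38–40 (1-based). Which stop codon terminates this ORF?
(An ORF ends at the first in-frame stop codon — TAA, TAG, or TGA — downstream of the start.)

Codons from position 38: ATG (38–40), TAA (41–43).
The first in-frame stop codon is TAA.

TAA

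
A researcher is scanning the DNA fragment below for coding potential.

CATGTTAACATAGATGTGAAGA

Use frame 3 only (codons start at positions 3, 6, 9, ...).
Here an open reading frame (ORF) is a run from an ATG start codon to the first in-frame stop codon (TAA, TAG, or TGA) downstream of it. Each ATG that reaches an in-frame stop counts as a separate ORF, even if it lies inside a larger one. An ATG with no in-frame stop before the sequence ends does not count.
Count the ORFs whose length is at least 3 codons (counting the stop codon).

Frame 3: TGT TAA CAT AGA TGT GAA — no ATG→stop ORF.
No ORF reaches 3 codons. Count = 0.

0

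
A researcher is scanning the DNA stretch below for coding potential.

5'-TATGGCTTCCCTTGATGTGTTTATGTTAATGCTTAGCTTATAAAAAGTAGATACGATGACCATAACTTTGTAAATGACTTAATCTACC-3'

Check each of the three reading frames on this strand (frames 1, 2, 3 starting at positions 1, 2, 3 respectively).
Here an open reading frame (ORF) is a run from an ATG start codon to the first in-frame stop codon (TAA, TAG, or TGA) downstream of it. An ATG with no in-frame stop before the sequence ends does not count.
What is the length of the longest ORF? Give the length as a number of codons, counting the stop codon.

Frame 1: TAT GGC TTC CCT TGA TGT GTT TAT GTT AAT GCT TAG CTT ATA AAA AGT AGA TAC GAT GAC CAT AAC TTT GTA AAT GAC TTA ATC TAC — no ATG→stop ORF.
Frame 2: ATG GCT TCC CTT GAT GTG TTT ATG TTA ATG CTT AGC TTA TAA AAA GTA GAT ACG ATG ACC ATA ACT TTG TAA ATG ACT TAA TCT ACC — ATG at 2, stop TAA at 41 → 42 nt; ATG at 23, stop TAA at 41 → 21 nt; ATG at 29, stop TAA at 41 → 15 nt; ATG at 56, stop TAA at 71 → 18 nt; ATG at 74, stop TAA at 80 → 9 nt.
Frame 3: TGG CTT CCC TTG ATG TGT TTA TGT TAA TGC TTA GCT TAT AAA AAG TAG ATA CGA TGA CCA TAA CTT TGT AAA TGA CTT AAT CTA — ATG at 15, stop TAA at 27 → 15 nt.
Longest: frame 2, positions 2–43, 42 nt = 14 codons = 13 aa. → 14 codons.

14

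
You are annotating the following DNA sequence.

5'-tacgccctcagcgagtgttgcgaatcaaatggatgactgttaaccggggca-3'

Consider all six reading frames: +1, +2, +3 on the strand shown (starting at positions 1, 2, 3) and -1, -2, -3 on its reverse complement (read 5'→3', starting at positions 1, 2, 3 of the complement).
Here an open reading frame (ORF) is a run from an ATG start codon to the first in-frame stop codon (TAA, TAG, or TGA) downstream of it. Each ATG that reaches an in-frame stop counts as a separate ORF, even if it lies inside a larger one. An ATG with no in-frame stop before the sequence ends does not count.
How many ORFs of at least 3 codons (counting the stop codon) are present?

Reverse complement (5'→3'): TGCCCCGGTTAACAGTCATCCATTTGATTCGCAACACTCGCTGAGGGCGTA
Frame +1: TAC GCC CTC AGC GAG TGT TGC GAA TCA AAT GGA TGA CTG TTA ACC GGG GCA — no ATG→stop ORF.
Frame +2: ACG CCC TCA GCG AGT GTT GCG AAT CAA ATG GAT GAC TGT TAA CCG GGG — ATG at 29, stop TAA at 41 → 15 nt.
Frame +3: CGC CCT CAG CGA GTG TTG CGA ATC AAA TGG ATG ACT GTT AAC CGG GGC — no ATG→stop ORF.
Frame -1: TGC CCC GGT TAA CAG TCA TCC ATT TGA TTC GCA ACA CTC GCT GAG GGC GTA — no ATG→stop ORF.
Frame -2: GCC CCG GTT AAC AGT CAT CCA TTT GAT TCG CAA CAC TCG CTG AGG GCG — no ATG→stop ORF.
Frame -3: CCC CGG TTA ACA GTC ATC CAT TTG ATT CGC AAC ACT CGC TGA GGG CGT — no ATG→stop ORF.
ORFs ≥ 3 codons: frame +2 29–43 (5 codons). Count = 1.

1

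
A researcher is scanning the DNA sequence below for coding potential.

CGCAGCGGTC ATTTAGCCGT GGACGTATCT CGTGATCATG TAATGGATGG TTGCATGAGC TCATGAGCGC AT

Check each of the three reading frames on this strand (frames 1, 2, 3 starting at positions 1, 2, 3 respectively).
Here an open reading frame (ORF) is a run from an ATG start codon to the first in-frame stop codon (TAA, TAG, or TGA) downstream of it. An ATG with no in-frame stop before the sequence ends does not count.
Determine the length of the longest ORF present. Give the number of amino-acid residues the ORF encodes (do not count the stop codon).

7

Frame 1: CGC AGC GGT CAT TTA GCC GTG GAC GTA TCT CGT GAT CAT GTA ATG GAT GGT TGC ATG AGC TCA TGA GCG CAT — ATG at 43, stop TGA at 64 → 24 nt; ATG at 55, stop TGA at 64 → 12 nt.
Frame 2: GCA GCG GTC ATT TAG CCG TGG ACG TAT CTC GTG ATC ATG TAA TGG ATG GTT GCA TGA GCT CAT GAG CGC — ATG at 38, stop TAA at 41 → 6 nt; ATG at 47, stop TGA at 56 → 12 nt.
Frame 3: CAG CGG TCA TTT AGC CGT GGA CGT ATC TCG TGA TCA TGT AAT GGA TGG TTG CAT GAG CTC ATG AGC GCA — no ATG→stop ORF.
Longest: frame 1, positions 43–66, 24 nt = 8 codons = 7 aa. → 7 amino acids.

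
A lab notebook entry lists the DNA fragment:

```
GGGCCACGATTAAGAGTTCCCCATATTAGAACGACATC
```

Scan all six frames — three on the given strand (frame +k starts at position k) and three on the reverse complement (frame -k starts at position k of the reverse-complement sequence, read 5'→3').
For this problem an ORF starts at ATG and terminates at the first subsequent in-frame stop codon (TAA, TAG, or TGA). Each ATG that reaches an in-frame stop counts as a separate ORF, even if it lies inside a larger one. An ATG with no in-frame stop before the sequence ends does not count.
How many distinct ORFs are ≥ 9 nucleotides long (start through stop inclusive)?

Reverse complement (5'→3'): GATGTCGTTCTAATATGGGGAACTCTTAATCGTGGCCC
Frame +1: GGG CCA CGA TTA AGA GTT CCC CAT ATT AGA ACG ACA — no ATG→stop ORF.
Frame +2: GGC CAC GAT TAA GAG TTC CCC ATA TTA GAA CGA CAT — no ATG→stop ORF.
Frame +3: GCC ACG ATT AAG AGT TCC CCA TAT TAG AAC GAC ATC — no ATG→stop ORF.
Frame -1: GAT GTC GTT CTA ATA TGG GGA ACT CTT AAT CGT GGC — no ATG→stop ORF.
Frame -2: ATG TCG TTC TAA TAT GGG GAA CTC TTA ATC GTG GCC — ATG at 2, stop TAA at 11 → 12 nt.
Frame -3: TGT CGT TCT AAT ATG GGG AAC TCT TAA TCG TGG CCC — ATG at 15, stop TAA at 27 → 15 nt.
ORFs ≥ 9 nucleotides: frame -2 2–13 (12 nucleotides), frame -3 15–29 (15 nucleotides). Count = 2.

2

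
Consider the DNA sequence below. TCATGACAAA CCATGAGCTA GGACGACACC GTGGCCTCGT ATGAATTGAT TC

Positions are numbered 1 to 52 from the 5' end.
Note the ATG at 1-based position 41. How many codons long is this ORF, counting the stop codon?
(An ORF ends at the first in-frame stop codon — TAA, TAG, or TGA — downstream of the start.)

Codons from position 41: ATG (41–43), AAT (44–46), TGA (47–49).
TGA is the first in-frame stop; that's 3 codons including the stop.

3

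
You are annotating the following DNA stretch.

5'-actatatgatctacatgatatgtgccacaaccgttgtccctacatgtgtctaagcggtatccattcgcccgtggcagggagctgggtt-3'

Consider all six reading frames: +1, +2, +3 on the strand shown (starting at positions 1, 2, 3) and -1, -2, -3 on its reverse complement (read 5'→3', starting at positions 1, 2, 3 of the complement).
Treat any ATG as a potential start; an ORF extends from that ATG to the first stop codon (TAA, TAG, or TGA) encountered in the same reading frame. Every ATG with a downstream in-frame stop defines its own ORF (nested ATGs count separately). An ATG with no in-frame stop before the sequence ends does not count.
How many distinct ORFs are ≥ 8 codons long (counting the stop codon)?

Reverse complement (5'→3'): AACCCAGCTCCCTGCCACGGGCGAATGGATACCGCTTAGACACATGTAGGGACAACGGTTGTGGCACATATCATGTAGATCATATAGT
Frame +1: ACT ATA TGA TCT ACA TGA TAT GTG CCA CAA CCG TTG TCC CTA CAT GTG TCT AAG CGG TAT CCA TTC GCC CGT GGC AGG GAG CTG GGT — no ATG→stop ORF.
Frame +2: CTA TAT GAT CTA CAT GAT ATG TGC CAC AAC CGT TGT CCC TAC ATG TGT CTA AGC GGT ATC CAT TCG CCC GTG GCA GGG AGC TGG GTT — no ATG→stop ORF.
Frame +3: TAT ATG ATC TAC ATG ATA TGT GCC ACA ACC GTT GTC CCT ACA TGT GTC TAA GCG GTA TCC ATT CGC CCG TGG CAG GGA GCT GGG — ATG at 6, stop TAA at 51 → 48 nt; ATG at 15, stop TAA at 51 → 39 nt.
Frame -1: AAC CCA GCT CCC TGC CAC GGG CGA ATG GAT ACC GCT TAG ACA CAT GTA GGG ACA ACG GTT GTG GCA CAT ATC ATG TAG ATC ATA TAG — ATG at 25, stop TAG at 37 → 15 nt; ATG at 73, stop TAG at 76 → 6 nt.
Frame -2: ACC CAG CTC CCT GCC ACG GGC GAA TGG ATA CCG CTT AGA CAC ATG TAG GGA CAA CGG TTG TGG CAC ATA TCA TGT AGA TCA TAT AGT — ATG at 44, stop TAG at 47 → 6 nt.
Frame -3: CCC AGC TCC CTG CCA CGG GCG AAT GGA TAC CGC TTA GAC ACA TGT AGG GAC AAC GGT TGT GGC ACA TAT CAT GTA GAT CAT ATA — no ATG→stop ORF.
ORFs ≥ 8 codons: frame +3 6–53 (16 codons), frame +3 15–53 (13 codons). Count = 2.

2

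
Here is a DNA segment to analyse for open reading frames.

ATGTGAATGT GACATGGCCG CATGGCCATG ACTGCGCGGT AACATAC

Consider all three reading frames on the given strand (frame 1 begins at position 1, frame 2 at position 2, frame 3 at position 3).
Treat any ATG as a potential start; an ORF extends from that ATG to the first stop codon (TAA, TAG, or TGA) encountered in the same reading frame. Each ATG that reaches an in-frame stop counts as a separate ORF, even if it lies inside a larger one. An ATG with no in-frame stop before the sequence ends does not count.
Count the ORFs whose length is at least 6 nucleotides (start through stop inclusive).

5

Frame 1: ATG TGA ATG TGA CAT GGC CGC ATG GCC ATG ACT GCG CGG TAA CAT — ATG at 1, stop TGA at 4 → 6 nt; ATG at 7, stop TGA at 10 → 6 nt; ATG at 22, stop TAA at 40 → 21 nt; ATG at 28, stop TAA at 40 → 15 nt.
Frame 2: TGT GAA TGT GAC ATG GCC GCA TGG CCA TGA CTG CGC GGT AAC ATA — ATG at 14, stop TGA at 29 → 18 nt.
Frame 3: GTG AAT GTG ACA TGG CCG CAT GGC CAT GAC TGC GCG GTA ACA TAC — no ATG→stop ORF.
ORFs ≥ 6 nucleotides: frame 1 1–6 (6 nucleotides), frame 1 7–12 (6 nucleotides), frame 1 22–42 (21 nucleotides), frame 1 28–42 (15 nucleotides), frame 2 14–31 (18 nucleotides). Count = 5.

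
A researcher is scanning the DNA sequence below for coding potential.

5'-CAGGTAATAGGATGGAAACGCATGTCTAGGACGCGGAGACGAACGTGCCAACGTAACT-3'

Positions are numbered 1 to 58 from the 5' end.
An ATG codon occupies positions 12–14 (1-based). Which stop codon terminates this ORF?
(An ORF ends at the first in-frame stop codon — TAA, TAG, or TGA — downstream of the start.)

TAG

Codons from position 12: ATG (12–14), GAA (15–17), ACG (18–20), CAT (21–23), GTC (24–26), TAG (27–29).
The first in-frame stop codon is TAG.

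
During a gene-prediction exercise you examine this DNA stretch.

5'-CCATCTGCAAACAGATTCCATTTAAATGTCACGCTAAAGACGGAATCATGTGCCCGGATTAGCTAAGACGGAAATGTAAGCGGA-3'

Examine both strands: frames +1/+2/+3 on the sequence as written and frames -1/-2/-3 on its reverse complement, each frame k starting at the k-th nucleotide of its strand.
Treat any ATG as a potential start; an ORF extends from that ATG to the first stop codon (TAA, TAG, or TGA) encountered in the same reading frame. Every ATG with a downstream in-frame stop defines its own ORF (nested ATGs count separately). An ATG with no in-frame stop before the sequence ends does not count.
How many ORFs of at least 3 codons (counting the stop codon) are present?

Reverse complement (5'→3'): TCCGCTTACATTTCCGTCTTAGCTAATCCGGGCACATGATTCCGTCTTTAGCGTGACATTTAAATGGAATCTGTTTGCAGATGG
Frame +1: CCA TCT GCA AAC AGA TTC CAT TTA AAT GTC ACG CTA AAG ACG GAA TCA TGT GCC CGG ATT AGC TAA GAC GGA AAT GTA AGC GGA — no ATG→stop ORF.
Frame +2: CAT CTG CAA ACA GAT TCC ATT TAA ATG TCA CGC TAA AGA CGG AAT CAT GTG CCC GGA TTA GCT AAG ACG GAA ATG TAA GCG — ATG at 26, stop TAA at 35 → 12 nt; ATG at 74, stop TAA at 77 → 6 nt.
Frame +3: ATC TGC AAA CAG ATT CCA TTT AAA TGT CAC GCT AAA GAC GGA ATC ATG TGC CCG GAT TAG CTA AGA CGG AAA TGT AAG CGG — ATG at 48, stop TAG at 60 → 15 nt.
Frame -1: TCC GCT TAC ATT TCC GTC TTA GCT AAT CCG GGC ACA TGA TTC CGT CTT TAG CGT GAC ATT TAA ATG GAA TCT GTT TGC AGA TGG — no ATG→stop ORF.
Frame -2: CCG CTT ACA TTT CCG TCT TAG CTA ATC CGG GCA CAT GAT TCC GTC TTT AGC GTG ACA TTT AAA TGG AAT CTG TTT GCA GAT — no ATG→stop ORF.
Frame -3: CGC TTA CAT TTC CGT CTT AGC TAA TCC GGG CAC ATG ATT CCG TCT TTA GCG TGA CAT TTA AAT GGA ATC TGT TTG CAG ATG — ATG at 36, stop TGA at 54 → 21 nt.
ORFs ≥ 3 codons: frame +2 26–37 (4 codons), frame +3 48–62 (5 codons), frame -3 36–56 (7 codons). Count = 3.

3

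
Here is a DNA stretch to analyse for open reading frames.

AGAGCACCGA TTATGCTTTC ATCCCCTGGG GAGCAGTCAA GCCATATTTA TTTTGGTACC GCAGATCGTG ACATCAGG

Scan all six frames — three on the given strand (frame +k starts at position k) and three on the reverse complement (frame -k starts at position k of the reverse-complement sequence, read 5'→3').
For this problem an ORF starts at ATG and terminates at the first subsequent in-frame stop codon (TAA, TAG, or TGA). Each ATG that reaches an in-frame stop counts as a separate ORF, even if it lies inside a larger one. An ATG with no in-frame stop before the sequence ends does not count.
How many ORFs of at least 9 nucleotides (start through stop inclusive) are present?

3

Reverse complement (5'→3'): CCTGATGTCACGATCTGCGGTACCAAAATAAATATGGCTTGACTGCTCCCCAGGGGATGAAAGCATAATCGGTGCTCT
Frame +1: AGA GCA CCG ATT ATG CTT TCA TCC CCT GGG GAG CAG TCA AGC CAT ATT TAT TTT GGT ACC GCA GAT CGT GAC ATC AGG — no ATG→stop ORF.
Frame +2: GAG CAC CGA TTA TGC TTT CAT CCC CTG GGG AGC AGT CAA GCC ATA TTT ATT TTG GTA CCG CAG ATC GTG ACA TCA — no ATG→stop ORF.
Frame +3: AGC ACC GAT TAT GCT TTC ATC CCC TGG GGA GCA GTC AAG CCA TAT TTA TTT TGG TAC CGC AGA TCG TGA CAT CAG — no ATG→stop ORF.
Frame -1: CCT GAT GTC ACG ATC TGC GGT ACC AAA ATA AAT ATG GCT TGA CTG CTC CCC AGG GGA TGA AAG CAT AAT CGG TGC TCT — ATG at 34, stop TGA at 40 → 9 nt.
Frame -2: CTG ATG TCA CGA TCT GCG GTA CCA AAA TAA ATA TGG CTT GAC TGC TCC CCA GGG GAT GAA AGC ATA ATC GGT GCT — ATG at 5, stop TAA at 29 → 27 nt.
Frame -3: TGA TGT CAC GAT CTG CGG TAC CAA AAT AAA TAT GGC TTG ACT GCT CCC CAG GGG ATG AAA GCA TAA TCG GTG CTC — ATG at 57, stop TAA at 66 → 12 nt.
ORFs ≥ 9 nucleotides: frame -1 34–42 (9 nucleotides), frame -2 5–31 (27 nucleotides), frame -3 57–68 (12 nucleotides). Count = 3.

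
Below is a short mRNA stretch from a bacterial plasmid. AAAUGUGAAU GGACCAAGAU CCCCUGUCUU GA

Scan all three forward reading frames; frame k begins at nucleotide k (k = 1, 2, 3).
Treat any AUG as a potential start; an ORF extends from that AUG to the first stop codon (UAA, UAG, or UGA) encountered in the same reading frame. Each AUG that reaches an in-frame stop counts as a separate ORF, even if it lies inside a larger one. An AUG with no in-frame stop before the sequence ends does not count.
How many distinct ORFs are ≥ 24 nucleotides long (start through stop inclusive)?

1

Frame 1: AAA UGU GAA UGG ACC AAG AUC CCC UGU CUU — no AUG→stop ORF.
Frame 2: AAU GUG AAU GGA CCA AGA UCC CCU GUC UUG — no AUG→stop ORF.
Frame 3: AUG UGA AUG GAC CAA GAU CCC CUG UCU UGA — AUG at 3, stop UGA at 6 → 6 nt; AUG at 9, stop UGA at 30 → 24 nt.
ORFs ≥ 24 nucleotides: frame 3 9–32 (24 nucleotides). Count = 1.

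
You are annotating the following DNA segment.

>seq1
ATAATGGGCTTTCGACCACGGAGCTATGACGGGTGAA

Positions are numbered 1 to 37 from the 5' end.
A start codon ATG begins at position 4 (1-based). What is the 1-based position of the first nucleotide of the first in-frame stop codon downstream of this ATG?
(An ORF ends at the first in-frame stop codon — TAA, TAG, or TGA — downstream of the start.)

34

Codons from position 4: ATG (4–6), GGC (7–9), TTT (10–12), CGA (13–15), CCA (16–18), CGG (19–21), AGC (22–24), TAT (25–27), GAC (28–30), GGG (31–33), TGA (34–36).
TGA is a stop codon; it begins at position 34.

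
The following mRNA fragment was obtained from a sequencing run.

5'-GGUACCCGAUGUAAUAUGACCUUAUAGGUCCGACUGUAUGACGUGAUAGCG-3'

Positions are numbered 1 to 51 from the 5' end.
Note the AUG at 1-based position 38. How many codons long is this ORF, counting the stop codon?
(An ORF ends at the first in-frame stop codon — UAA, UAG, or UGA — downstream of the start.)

3

Codons from position 38: AUG (38–40), ACG (41–43), UGA (44–46).
UGA is the first in-frame stop; that's 3 codons including the stop.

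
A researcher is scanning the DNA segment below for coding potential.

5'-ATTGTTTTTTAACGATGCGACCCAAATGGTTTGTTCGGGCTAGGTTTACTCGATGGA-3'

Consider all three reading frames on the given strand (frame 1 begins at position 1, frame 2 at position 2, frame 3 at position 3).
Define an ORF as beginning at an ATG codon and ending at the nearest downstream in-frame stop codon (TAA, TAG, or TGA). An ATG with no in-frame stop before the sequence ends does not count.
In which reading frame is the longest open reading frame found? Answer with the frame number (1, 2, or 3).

Frame 1: ATT GTT TTT TAA CGA TGC GAC CCA AAT GGT TTG TTC GGG CTA GGT TTA CTC GAT GGA — no ATG→stop ORF.
Frame 2: TTG TTT TTT AAC GAT GCG ACC CAA ATG GTT TGT TCG GGC TAG GTT TAC TCG ATG — ATG at 26, stop TAG at 41 → 18 nt.
Frame 3: TGT TTT TTA ACG ATG CGA CCC AAA TGG TTT GTT CGG GCT AGG TTT ACT CGA TGG — no ATG→stop ORF.
Longest ORF is 18 nt in frame 2 (positions 26–43).

2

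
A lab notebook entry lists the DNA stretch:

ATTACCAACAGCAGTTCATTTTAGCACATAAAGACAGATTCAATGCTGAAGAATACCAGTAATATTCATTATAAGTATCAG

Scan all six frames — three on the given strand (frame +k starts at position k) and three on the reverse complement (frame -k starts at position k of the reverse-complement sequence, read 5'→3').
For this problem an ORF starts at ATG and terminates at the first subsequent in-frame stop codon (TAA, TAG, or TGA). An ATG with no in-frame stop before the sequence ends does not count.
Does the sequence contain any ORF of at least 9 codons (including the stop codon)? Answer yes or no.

yes

Reverse complement (5'→3'): CTGATACTTATAATGAATATTACTGGTATTCTTCAGCATTGAATCTGTCTTTATGTGCTAAAATGAACTGCTGTTGGTAAT
Frame +1: ATT ACC AAC AGC AGT TCA TTT TAG CAC ATA AAG ACA GAT TCA ATG CTG AAG AAT ACC AGT AAT ATT CAT TAT AAG TAT CAG — no ATG→stop ORF.
Frame +2: TTA CCA ACA GCA GTT CAT TTT AGC ACA TAA AGA CAG ATT CAA TGC TGA AGA ATA CCA GTA ATA TTC ATT ATA AGT ATC — no ATG→stop ORF.
Frame +3: TAC CAA CAG CAG TTC ATT TTA GCA CAT AAA GAC AGA TTC AAT GCT GAA GAA TAC CAG TAA TAT TCA TTA TAA GTA TCA — no ATG→stop ORF.
Frame -1: CTG ATA CTT ATA ATG AAT ATT ACT GGT ATT CTT CAG CAT TGA ATC TGT CTT TAT GTG CTA AAA TGA ACT GCT GTT GGT AAT — ATG at 13, stop TGA at 40 → 30 nt.
Frame -2: TGA TAC TTA TAA TGA ATA TTA CTG GTA TTC TTC AGC ATT GAA TCT GTC TTT ATG TGC TAA AAT GAA CTG CTG TTG GTA — ATG at 53, stop TAA at 59 → 9 nt.
Frame -3: GAT ACT TAT AAT GAA TAT TAC TGG TAT TCT TCA GCA TTG AAT CTG TCT TTA TGT GCT AAA ATG AAC TGC TGT TGG TAA — ATG at 63, stop TAA at 78 → 18 nt.
Frame -1 has an ORF of 10 codons (positions 13–42) ≥ 9, so yes.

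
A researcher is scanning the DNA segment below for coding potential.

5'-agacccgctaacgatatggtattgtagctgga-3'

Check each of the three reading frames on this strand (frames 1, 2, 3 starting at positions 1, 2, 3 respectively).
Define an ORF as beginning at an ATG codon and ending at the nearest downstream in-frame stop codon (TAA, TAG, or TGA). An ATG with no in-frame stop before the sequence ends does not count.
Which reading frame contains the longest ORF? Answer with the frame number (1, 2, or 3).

Frame 1: AGA CCC GCT AAC GAT ATG GTA TTG TAG CTG — ATG at 16, stop TAG at 25 → 12 nt.
Frame 2: GAC CCG CTA ACG ATA TGG TAT TGT AGC TGG — no ATG→stop ORF.
Frame 3: ACC CGC TAA CGA TAT GGT ATT GTA GCT GGA — no ATG→stop ORF.
Longest ORF is 12 nt in frame 1 (positions 16–27).

1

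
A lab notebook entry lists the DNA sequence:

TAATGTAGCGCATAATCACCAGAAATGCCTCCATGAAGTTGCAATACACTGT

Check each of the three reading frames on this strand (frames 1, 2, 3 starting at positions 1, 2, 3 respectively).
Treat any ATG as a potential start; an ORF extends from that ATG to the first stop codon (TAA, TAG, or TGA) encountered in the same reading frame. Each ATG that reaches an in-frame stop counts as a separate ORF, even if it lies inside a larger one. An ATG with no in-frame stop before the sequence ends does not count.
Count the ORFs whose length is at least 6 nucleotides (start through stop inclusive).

Frame 1: TAA TGT AGC GCA TAA TCA CCA GAA ATG CCT CCA TGA AGT TGC AAT ACA CTG — ATG at 25, stop TGA at 34 → 12 nt.
Frame 2: AAT GTA GCG CAT AAT CAC CAG AAA TGC CTC CAT GAA GTT GCA ATA CAC TGT — no ATG→stop ORF.
Frame 3: ATG TAG CGC ATA ATC ACC AGA AAT GCC TCC ATG AAG TTG CAA TAC ACT — ATG at 3, stop TAG at 6 → 6 nt.
ORFs ≥ 6 nucleotides: frame 1 25–36 (12 nucleotides), frame 3 3–8 (6 nucleotides). Count = 2.

2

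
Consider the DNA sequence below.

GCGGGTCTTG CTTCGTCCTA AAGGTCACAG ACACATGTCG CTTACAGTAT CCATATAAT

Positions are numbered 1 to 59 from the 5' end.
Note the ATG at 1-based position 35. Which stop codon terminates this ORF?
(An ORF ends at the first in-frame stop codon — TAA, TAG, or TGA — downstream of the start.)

Codons from position 35: ATG (35–37), TCG (38–40), CTT (41–43), ACA (44–46), GTA (47–49), TCC (50–52), ATA (53–55), TAA (56–58).
The first in-frame stop codon is TAA.

TAA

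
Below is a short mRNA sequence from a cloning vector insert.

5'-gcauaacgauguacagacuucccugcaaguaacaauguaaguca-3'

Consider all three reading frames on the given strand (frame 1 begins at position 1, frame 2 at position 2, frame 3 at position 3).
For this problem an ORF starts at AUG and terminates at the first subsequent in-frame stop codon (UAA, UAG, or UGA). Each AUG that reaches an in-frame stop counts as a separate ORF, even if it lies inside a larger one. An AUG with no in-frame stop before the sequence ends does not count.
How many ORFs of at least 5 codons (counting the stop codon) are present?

Frame 1: GCA UAA CGA UGU ACA GAC UUC CCU GCA AGU AAC AAU GUA AGU — no AUG→stop ORF.
Frame 2: CAU AAC GAU GUA CAG ACU UCC CUG CAA GUA ACA AUG UAA GUC — AUG at 35, stop UAA at 38 → 6 nt.
Frame 3: AUA ACG AUG UAC AGA CUU CCC UGC AAG UAA CAA UGU AAG UCA — AUG at 9, stop UAA at 30 → 24 nt.
ORFs ≥ 5 codons: frame 3 9–32 (8 codons). Count = 1.

1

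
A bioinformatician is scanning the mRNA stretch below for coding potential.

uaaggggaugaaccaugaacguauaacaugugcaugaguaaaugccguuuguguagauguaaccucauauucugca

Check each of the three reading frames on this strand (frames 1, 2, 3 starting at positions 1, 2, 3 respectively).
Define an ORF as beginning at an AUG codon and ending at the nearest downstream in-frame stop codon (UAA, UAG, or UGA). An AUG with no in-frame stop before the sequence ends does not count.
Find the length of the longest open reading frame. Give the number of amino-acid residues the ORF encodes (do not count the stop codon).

9

Frame 1: UAA GGG GAU GAA CCA UGA ACG UAU AAC AUG UGC AUG AGU AAA UGC CGU UUG UGU AGA UGU AAC CUC AUA UUC UGC — no AUG→stop ORF.
Frame 2: AAG GGG AUG AAC CAU GAA CGU AUA ACA UGU GCA UGA GUA AAU GCC GUU UGU GUA GAU GUA ACC UCA UAU UCU GCA — AUG at 8, stop UGA at 35 → 30 nt.
Frame 3: AGG GGA UGA ACC AUG AAC GUA UAA CAU GUG CAU GAG UAA AUG CCG UUU GUG UAG AUG UAA CCU CAU AUU CUG — AUG at 15, stop UAA at 24 → 12 nt; AUG at 42, stop UAG at 54 → 15 nt; AUG at 57, stop UAA at 60 → 6 nt.
Longest: frame 2, positions 8–37, 30 nt = 10 codons = 9 aa. → 9 amino acids.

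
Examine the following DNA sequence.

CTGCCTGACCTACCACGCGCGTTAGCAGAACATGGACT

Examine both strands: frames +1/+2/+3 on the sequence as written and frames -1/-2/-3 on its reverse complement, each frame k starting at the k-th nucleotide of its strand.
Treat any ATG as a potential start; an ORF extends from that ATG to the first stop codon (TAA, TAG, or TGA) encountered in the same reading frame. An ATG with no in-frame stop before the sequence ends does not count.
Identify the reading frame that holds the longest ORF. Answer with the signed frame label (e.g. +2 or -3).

-3

Reverse complement (5'→3'): AGTCCATGTTCTGCTAACGCGCGTGGTAGGTCAGGCAG
Frame +1: CTG CCT GAC CTA CCA CGC GCG TTA GCA GAA CAT GGA — no ATG→stop ORF.
Frame +2: TGC CTG ACC TAC CAC GCG CGT TAG CAG AAC ATG GAC — no ATG→stop ORF.
Frame +3: GCC TGA CCT ACC ACG CGC GTT AGC AGA ACA TGG ACT — no ATG→stop ORF.
Frame -1: AGT CCA TGT TCT GCT AAC GCG CGT GGT AGG TCA GGC — no ATG→stop ORF.
Frame -2: GTC CAT GTT CTG CTA ACG CGC GTG GTA GGT CAG GCA — no ATG→stop ORF.
Frame -3: TCC ATG TTC TGC TAA CGC GCG TGG TAG GTC AGG CAG — ATG at 6, stop TAA at 15 → 12 nt.
Longest ORF is 12 nt in frame -3 (positions 6–17).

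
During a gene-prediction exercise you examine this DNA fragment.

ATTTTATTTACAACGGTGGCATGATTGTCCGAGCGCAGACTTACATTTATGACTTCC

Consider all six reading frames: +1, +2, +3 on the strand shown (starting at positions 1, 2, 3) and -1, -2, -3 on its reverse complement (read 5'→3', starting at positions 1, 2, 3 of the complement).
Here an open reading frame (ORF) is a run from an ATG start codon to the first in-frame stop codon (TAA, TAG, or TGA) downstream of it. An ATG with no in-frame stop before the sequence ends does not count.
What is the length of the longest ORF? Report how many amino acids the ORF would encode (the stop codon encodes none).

Reverse complement (5'→3'): GGAAGTCATAAATGTAAGTCTGCGCTCGGACAATCATGCCACCGTTGTAAATAAAAT
Frame +1: ATT TTA TTT ACA ACG GTG GCA TGA TTG TCC GAG CGC AGA CTT ACA TTT ATG ACT TCC — no ATG→stop ORF.
Frame +2: TTT TAT TTA CAA CGG TGG CAT GAT TGT CCG AGC GCA GAC TTA CAT TTA TGA CTT — no ATG→stop ORF.
Frame +3: TTT ATT TAC AAC GGT GGC ATG ATT GTC CGA GCG CAG ACT TAC ATT TAT GAC TTC — no ATG→stop ORF.
Frame -1: GGA AGT CAT AAA TGT AAG TCT GCG CTC GGA CAA TCA TGC CAC CGT TGT AAA TAA AAT — no ATG→stop ORF.
Frame -2: GAA GTC ATA AAT GTA AGT CTG CGC TCG GAC AAT CAT GCC ACC GTT GTA AAT AAA — no ATG→stop ORF.
Frame -3: AAG TCA TAA ATG TAA GTC TGC GCT CGG ACA ATC ATG CCA CCG TTG TAA ATA AAA — ATG at 12, stop TAA at 15 → 6 nt; ATG at 36, stop TAA at 48 → 15 nt.
Longest: frame -3, positions 36–50, 15 nt = 5 codons = 4 aa. → 4 amino acids.

4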